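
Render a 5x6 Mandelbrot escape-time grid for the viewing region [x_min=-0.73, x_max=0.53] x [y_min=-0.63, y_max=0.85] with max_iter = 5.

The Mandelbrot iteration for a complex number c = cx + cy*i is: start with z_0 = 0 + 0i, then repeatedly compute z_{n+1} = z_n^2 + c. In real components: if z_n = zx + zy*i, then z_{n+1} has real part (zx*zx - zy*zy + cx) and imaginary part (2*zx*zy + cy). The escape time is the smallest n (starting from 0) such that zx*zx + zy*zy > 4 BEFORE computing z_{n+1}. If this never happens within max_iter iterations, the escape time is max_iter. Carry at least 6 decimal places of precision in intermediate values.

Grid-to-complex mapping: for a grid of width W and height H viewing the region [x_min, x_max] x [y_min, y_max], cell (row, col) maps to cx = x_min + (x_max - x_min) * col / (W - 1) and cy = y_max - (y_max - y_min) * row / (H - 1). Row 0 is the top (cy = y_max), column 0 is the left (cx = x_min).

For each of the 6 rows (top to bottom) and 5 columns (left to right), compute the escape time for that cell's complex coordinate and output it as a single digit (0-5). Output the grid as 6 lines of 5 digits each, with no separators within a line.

Answer: 45553
55554
55555
55555
55555
55554

Derivation:
(row=0, col=0): c = -0.7300 + 0.8500i → escape time 4
(row=0, col=1): c = -0.4150 + 0.8500i → escape time 5
(row=0, col=2): c = -0.1000 + 0.8500i → escape time 5
(row=0, col=3): c = 0.2150 + 0.8500i → escape time 5
(row=0, col=4): c = 0.5300 + 0.8500i → escape time 3
(row=1, col=0): c = -0.7300 + 0.5540i → escape time 5
(row=1, col=1): c = -0.4150 + 0.5540i → escape time 5
(row=1, col=2): c = -0.1000 + 0.5540i → escape time 5
(row=1, col=3): c = 0.2150 + 0.5540i → escape time 5
(row=1, col=4): c = 0.5300 + 0.5540i → escape time 4
(row=2, col=0): c = -0.7300 + 0.2580i → escape time 5
(row=2, col=1): c = -0.4150 + 0.2580i → escape time 5
(row=2, col=2): c = -0.1000 + 0.2580i → escape time 5
(row=2, col=3): c = 0.2150 + 0.2580i → escape time 5
(row=2, col=4): c = 0.5300 + 0.2580i → escape time 5
(row=3, col=0): c = -0.7300 + -0.0380i → escape time 5
(row=3, col=1): c = -0.4150 + -0.0380i → escape time 5
(row=3, col=2): c = -0.1000 + -0.0380i → escape time 5
(row=3, col=3): c = 0.2150 + -0.0380i → escape time 5
(row=3, col=4): c = 0.5300 + -0.0380i → escape time 5
(row=4, col=0): c = -0.7300 + -0.3340i → escape time 5
(row=4, col=1): c = -0.4150 + -0.3340i → escape time 5
(row=4, col=2): c = -0.1000 + -0.3340i → escape time 5
(row=4, col=3): c = 0.2150 + -0.3340i → escape time 5
(row=4, col=4): c = 0.5300 + -0.3340i → escape time 5
(row=5, col=0): c = -0.7300 + -0.6300i → escape time 5
(row=5, col=1): c = -0.4150 + -0.6300i → escape time 5
(row=5, col=2): c = -0.1000 + -0.6300i → escape time 5
(row=5, col=3): c = 0.2150 + -0.6300i → escape time 5
(row=5, col=4): c = 0.5300 + -0.6300i → escape time 4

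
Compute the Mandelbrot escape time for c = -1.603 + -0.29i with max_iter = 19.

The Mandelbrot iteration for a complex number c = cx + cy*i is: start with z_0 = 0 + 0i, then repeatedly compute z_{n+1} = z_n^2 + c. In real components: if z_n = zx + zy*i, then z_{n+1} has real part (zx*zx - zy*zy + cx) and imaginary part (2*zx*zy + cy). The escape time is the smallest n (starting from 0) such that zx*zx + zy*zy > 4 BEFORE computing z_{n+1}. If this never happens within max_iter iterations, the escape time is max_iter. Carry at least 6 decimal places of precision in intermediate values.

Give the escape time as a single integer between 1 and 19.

Answer: 4

Derivation:
z_0 = 0 + 0i, c = -1.6030 + -0.2900i
Iter 1: z = -1.6030 + -0.2900i, |z|^2 = 2.6537
Iter 2: z = 0.8825 + 0.6397i, |z|^2 = 1.1881
Iter 3: z = -1.2334 + 0.8392i, |z|^2 = 2.2256
Iter 4: z = -0.7858 + -2.3601i, |z|^2 = 6.1875
Escaped at iteration 4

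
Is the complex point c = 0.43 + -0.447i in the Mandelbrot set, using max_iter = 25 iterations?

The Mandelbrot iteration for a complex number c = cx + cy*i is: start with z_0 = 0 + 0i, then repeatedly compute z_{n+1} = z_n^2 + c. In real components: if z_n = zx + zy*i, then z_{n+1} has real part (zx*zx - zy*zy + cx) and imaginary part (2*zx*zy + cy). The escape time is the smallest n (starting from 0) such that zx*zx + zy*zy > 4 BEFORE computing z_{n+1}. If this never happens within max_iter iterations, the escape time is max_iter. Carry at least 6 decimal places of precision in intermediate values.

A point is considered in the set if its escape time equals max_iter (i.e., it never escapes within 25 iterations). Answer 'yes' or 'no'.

z_0 = 0 + 0i, c = 0.4300 + -0.4470i
Iter 1: z = 0.4300 + -0.4470i, |z|^2 = 0.3847
Iter 2: z = 0.4151 + -0.8314i, |z|^2 = 0.8636
Iter 3: z = -0.0890 + -1.1372i, |z|^2 = 1.3012
Iter 4: z = -0.8554 + -0.2447i, |z|^2 = 0.7915
Iter 5: z = 1.1018 + -0.0284i, |z|^2 = 1.2148
Iter 6: z = 1.6432 + -0.5097i, |z|^2 = 2.9598
Iter 7: z = 2.8703 + -2.1219i, |z|^2 = 12.7410
Escaped at iteration 7

Answer: no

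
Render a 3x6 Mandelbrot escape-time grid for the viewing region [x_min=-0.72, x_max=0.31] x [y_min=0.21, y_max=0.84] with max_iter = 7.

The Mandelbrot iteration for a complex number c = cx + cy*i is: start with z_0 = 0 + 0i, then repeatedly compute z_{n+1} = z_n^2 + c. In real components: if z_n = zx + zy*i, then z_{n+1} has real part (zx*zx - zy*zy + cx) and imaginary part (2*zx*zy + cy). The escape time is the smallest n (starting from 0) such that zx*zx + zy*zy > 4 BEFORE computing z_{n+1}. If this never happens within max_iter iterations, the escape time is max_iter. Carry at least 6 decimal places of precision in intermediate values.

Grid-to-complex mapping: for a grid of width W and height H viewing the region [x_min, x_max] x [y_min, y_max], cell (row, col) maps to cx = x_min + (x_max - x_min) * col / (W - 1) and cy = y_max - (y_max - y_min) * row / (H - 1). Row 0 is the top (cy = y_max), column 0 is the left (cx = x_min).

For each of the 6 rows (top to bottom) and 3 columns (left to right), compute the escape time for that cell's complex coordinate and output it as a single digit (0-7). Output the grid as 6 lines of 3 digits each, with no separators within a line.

Answer: 474
576
677
777
777
777

Derivation:
(row=0, col=0): c = -0.7200 + 0.8400i → escape time 4
(row=0, col=1): c = -0.2050 + 0.8400i → escape time 7
(row=0, col=2): c = 0.3100 + 0.8400i → escape time 4
(row=1, col=0): c = -0.7200 + 0.7140i → escape time 5
(row=1, col=1): c = -0.2050 + 0.7140i → escape time 7
(row=1, col=2): c = 0.3100 + 0.7140i → escape time 6
(row=2, col=0): c = -0.7200 + 0.5880i → escape time 6
(row=2, col=1): c = -0.2050 + 0.5880i → escape time 7
(row=2, col=2): c = 0.3100 + 0.5880i → escape time 7
(row=3, col=0): c = -0.7200 + 0.4620i → escape time 7
(row=3, col=1): c = -0.2050 + 0.4620i → escape time 7
(row=3, col=2): c = 0.3100 + 0.4620i → escape time 7
(row=4, col=0): c = -0.7200 + 0.3360i → escape time 7
(row=4, col=1): c = -0.2050 + 0.3360i → escape time 7
(row=4, col=2): c = 0.3100 + 0.3360i → escape time 7
(row=5, col=0): c = -0.7200 + 0.2100i → escape time 7
(row=5, col=1): c = -0.2050 + 0.2100i → escape time 7
(row=5, col=2): c = 0.3100 + 0.2100i → escape time 7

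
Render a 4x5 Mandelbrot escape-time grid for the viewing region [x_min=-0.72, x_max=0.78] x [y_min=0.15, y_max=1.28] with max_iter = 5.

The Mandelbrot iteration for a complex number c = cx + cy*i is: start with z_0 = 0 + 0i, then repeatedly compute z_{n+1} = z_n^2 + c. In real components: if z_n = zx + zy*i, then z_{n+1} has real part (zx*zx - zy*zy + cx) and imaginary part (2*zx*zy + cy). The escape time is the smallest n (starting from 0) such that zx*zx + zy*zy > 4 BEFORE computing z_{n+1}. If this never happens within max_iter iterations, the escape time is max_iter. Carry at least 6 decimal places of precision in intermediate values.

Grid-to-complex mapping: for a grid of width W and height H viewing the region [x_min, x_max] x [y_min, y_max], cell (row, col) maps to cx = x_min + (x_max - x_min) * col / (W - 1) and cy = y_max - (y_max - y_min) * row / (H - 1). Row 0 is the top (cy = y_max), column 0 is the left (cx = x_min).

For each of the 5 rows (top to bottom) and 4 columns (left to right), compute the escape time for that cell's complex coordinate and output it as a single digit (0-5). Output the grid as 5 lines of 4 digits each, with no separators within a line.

Answer: 3322
3542
5552
5553
5553

Derivation:
(row=0, col=0): c = -0.7200 + 1.2800i → escape time 3
(row=0, col=1): c = -0.2200 + 1.2800i → escape time 3
(row=0, col=2): c = 0.2800 + 1.2800i → escape time 2
(row=0, col=3): c = 0.7800 + 1.2800i → escape time 2
(row=1, col=0): c = -0.7200 + 0.9975i → escape time 3
(row=1, col=1): c = -0.2200 + 0.9975i → escape time 5
(row=1, col=2): c = 0.2800 + 0.9975i → escape time 4
(row=1, col=3): c = 0.7800 + 0.9975i → escape time 2
(row=2, col=0): c = -0.7200 + 0.7150i → escape time 5
(row=2, col=1): c = -0.2200 + 0.7150i → escape time 5
(row=2, col=2): c = 0.2800 + 0.7150i → escape time 5
(row=2, col=3): c = 0.7800 + 0.7150i → escape time 2
(row=3, col=0): c = -0.7200 + 0.4325i → escape time 5
(row=3, col=1): c = -0.2200 + 0.4325i → escape time 5
(row=3, col=2): c = 0.2800 + 0.4325i → escape time 5
(row=3, col=3): c = 0.7800 + 0.4325i → escape time 3
(row=4, col=0): c = -0.7200 + 0.1500i → escape time 5
(row=4, col=1): c = -0.2200 + 0.1500i → escape time 5
(row=4, col=2): c = 0.2800 + 0.1500i → escape time 5
(row=4, col=3): c = 0.7800 + 0.1500i → escape time 3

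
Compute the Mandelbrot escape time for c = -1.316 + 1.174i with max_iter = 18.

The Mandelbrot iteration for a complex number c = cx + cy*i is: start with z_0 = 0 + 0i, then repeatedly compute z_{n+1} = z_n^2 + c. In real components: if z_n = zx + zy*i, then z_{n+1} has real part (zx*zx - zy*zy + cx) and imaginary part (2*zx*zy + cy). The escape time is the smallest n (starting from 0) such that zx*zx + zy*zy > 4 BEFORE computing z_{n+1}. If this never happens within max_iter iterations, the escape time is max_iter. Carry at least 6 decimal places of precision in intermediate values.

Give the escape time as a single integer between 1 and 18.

z_0 = 0 + 0i, c = -1.3160 + 1.1740i
Iter 1: z = -1.3160 + 1.1740i, |z|^2 = 3.1101
Iter 2: z = -0.9624 + -1.9160i, |z|^2 = 4.5972
Escaped at iteration 2

Answer: 2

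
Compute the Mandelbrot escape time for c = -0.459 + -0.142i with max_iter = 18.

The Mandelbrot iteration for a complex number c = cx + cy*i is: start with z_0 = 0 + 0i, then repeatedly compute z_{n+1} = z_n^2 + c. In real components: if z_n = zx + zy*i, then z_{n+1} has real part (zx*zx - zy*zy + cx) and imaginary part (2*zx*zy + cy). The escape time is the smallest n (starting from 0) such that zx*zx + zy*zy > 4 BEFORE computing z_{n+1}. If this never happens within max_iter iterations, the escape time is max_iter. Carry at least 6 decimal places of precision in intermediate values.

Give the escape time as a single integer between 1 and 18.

Answer: 18

Derivation:
z_0 = 0 + 0i, c = -0.4590 + -0.1420i
Iter 1: z = -0.4590 + -0.1420i, |z|^2 = 0.2308
Iter 2: z = -0.2685 + -0.0116i, |z|^2 = 0.0722
Iter 3: z = -0.3871 + -0.1357i, |z|^2 = 0.1682
Iter 4: z = -0.3276 + -0.0369i, |z|^2 = 0.1087
Iter 5: z = -0.3530 + -0.1178i, |z|^2 = 0.1385
Iter 6: z = -0.3482 + -0.0588i, |z|^2 = 0.1247
Iter 7: z = -0.3412 + -0.1010i, |z|^2 = 0.1266
Iter 8: z = -0.3528 + -0.0731i, |z|^2 = 0.1298
Iter 9: z = -0.3399 + -0.0904i, |z|^2 = 0.1237
Iter 10: z = -0.3517 + -0.0805i, |z|^2 = 0.1302
Iter 11: z = -0.3418 + -0.0854i, |z|^2 = 0.1241
Iter 12: z = -0.3495 + -0.0836i, |z|^2 = 0.1291
Iter 13: z = -0.3439 + -0.0835i, |z|^2 = 0.1252
Iter 14: z = -0.3477 + -0.0845i, |z|^2 = 0.1281
Iter 15: z = -0.3452 + -0.0832i, |z|^2 = 0.1261
Iter 16: z = -0.3467 + -0.0846i, |z|^2 = 0.1274
Iter 17: z = -0.3459 + -0.0834i, |z|^2 = 0.1266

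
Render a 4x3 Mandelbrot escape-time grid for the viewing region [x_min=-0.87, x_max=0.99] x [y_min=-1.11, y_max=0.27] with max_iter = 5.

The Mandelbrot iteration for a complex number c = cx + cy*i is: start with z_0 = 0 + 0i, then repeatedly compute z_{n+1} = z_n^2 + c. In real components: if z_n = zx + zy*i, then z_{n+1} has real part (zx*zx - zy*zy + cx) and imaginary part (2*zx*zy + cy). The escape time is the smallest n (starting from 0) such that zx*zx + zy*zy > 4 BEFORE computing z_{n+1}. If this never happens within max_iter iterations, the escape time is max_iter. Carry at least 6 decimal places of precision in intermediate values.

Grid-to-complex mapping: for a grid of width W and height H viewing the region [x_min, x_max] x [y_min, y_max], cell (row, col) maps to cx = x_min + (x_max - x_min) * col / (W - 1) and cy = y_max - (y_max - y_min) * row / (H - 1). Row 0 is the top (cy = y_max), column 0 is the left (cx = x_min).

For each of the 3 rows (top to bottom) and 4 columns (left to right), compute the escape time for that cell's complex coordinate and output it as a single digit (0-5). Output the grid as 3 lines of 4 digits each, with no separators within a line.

Answer: 5552
5552
3522

Derivation:
(row=0, col=0): c = -0.8700 + 0.2700i → escape time 5
(row=0, col=1): c = -0.2500 + 0.2700i → escape time 5
(row=0, col=2): c = 0.3700 + 0.2700i → escape time 5
(row=0, col=3): c = 0.9900 + 0.2700i → escape time 2
(row=1, col=0): c = -0.8700 + -0.4200i → escape time 5
(row=1, col=1): c = -0.2500 + -0.4200i → escape time 5
(row=1, col=2): c = 0.3700 + -0.4200i → escape time 5
(row=1, col=3): c = 0.9900 + -0.4200i → escape time 2
(row=2, col=0): c = -0.8700 + -1.1100i → escape time 3
(row=2, col=1): c = -0.2500 + -1.1100i → escape time 5
(row=2, col=2): c = 0.3700 + -1.1100i → escape time 2
(row=2, col=3): c = 0.9900 + -1.1100i → escape time 2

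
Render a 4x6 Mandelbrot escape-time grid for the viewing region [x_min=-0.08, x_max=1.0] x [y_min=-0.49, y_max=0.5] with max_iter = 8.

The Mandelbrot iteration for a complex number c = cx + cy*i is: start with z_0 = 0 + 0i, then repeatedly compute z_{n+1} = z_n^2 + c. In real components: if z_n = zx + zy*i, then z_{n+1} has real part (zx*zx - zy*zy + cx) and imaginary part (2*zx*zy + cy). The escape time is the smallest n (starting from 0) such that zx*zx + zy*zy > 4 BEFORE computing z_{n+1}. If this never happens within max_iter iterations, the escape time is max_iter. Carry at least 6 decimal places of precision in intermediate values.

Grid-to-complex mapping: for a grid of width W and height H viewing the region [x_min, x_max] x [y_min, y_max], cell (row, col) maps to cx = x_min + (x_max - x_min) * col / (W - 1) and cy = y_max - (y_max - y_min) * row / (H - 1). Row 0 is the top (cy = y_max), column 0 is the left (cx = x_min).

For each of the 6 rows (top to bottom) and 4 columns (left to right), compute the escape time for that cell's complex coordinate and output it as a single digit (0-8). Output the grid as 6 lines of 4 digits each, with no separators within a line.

(row=0, col=0): c = -0.0800 + 0.5000i → escape time 8
(row=0, col=1): c = 0.2800 + 0.5000i → escape time 8
(row=0, col=2): c = 0.6400 + 0.5000i → escape time 3
(row=0, col=3): c = 1.0000 + 0.5000i → escape time 2
(row=1, col=0): c = -0.0800 + 0.3020i → escape time 8
(row=1, col=1): c = 0.2800 + 0.3020i → escape time 8
(row=1, col=2): c = 0.6400 + 0.3020i → escape time 4
(row=1, col=3): c = 1.0000 + 0.3020i → escape time 2
(row=2, col=0): c = -0.0800 + 0.1040i → escape time 8
(row=2, col=1): c = 0.2800 + 0.1040i → escape time 8
(row=2, col=2): c = 0.6400 + 0.1040i → escape time 4
(row=2, col=3): c = 1.0000 + 0.1040i → escape time 2
(row=3, col=0): c = -0.0800 + -0.0940i → escape time 8
(row=3, col=1): c = 0.2800 + -0.0940i → escape time 8
(row=3, col=2): c = 0.6400 + -0.0940i → escape time 4
(row=3, col=3): c = 1.0000 + -0.0940i → escape time 2
(row=4, col=0): c = -0.0800 + -0.2920i → escape time 8
(row=4, col=1): c = 0.2800 + -0.2920i → escape time 8
(row=4, col=2): c = 0.6400 + -0.2920i → escape time 4
(row=4, col=3): c = 1.0000 + -0.2920i → escape time 2
(row=5, col=0): c = -0.0800 + -0.4900i → escape time 8
(row=5, col=1): c = 0.2800 + -0.4900i → escape time 8
(row=5, col=2): c = 0.6400 + -0.4900i → escape time 3
(row=5, col=3): c = 1.0000 + -0.4900i → escape time 2

Answer: 8832
8842
8842
8842
8842
8832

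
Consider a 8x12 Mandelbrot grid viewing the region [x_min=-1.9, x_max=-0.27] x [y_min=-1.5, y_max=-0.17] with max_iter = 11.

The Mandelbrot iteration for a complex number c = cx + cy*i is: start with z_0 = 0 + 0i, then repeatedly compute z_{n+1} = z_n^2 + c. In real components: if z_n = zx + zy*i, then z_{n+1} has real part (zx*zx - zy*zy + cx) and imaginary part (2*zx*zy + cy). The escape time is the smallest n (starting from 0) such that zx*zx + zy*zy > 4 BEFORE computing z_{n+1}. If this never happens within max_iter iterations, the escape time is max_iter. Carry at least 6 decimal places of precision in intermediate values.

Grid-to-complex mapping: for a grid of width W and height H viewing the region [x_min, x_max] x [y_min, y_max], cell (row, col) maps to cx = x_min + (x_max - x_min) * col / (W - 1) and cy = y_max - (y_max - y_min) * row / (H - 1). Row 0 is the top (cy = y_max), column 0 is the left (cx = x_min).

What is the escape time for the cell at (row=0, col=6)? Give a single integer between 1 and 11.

z_0 = 0 + 0i, c = -0.5029 + -0.1700i
Iter 1: z = -0.5029 + -0.1700i, |z|^2 = 0.2818
Iter 2: z = -0.2789 + 0.0010i, |z|^2 = 0.0778
Iter 3: z = -0.4251 + -0.1705i, |z|^2 = 0.2098
Iter 4: z = -0.3513 + -0.0250i, |z|^2 = 0.1240
Iter 5: z = -0.3801 + -0.1524i, |z|^2 = 0.1677
Iter 6: z = -0.3816 + -0.0541i, |z|^2 = 0.1486
Iter 7: z = -0.3602 + -0.1287i, |z|^2 = 0.1463
Iter 8: z = -0.3897 + -0.0773i, |z|^2 = 0.1578
Iter 9: z = -0.3570 + -0.1098i, |z|^2 = 0.1395
Iter 10: z = -0.3875 + -0.0916i, |z|^2 = 0.1585

Answer: 11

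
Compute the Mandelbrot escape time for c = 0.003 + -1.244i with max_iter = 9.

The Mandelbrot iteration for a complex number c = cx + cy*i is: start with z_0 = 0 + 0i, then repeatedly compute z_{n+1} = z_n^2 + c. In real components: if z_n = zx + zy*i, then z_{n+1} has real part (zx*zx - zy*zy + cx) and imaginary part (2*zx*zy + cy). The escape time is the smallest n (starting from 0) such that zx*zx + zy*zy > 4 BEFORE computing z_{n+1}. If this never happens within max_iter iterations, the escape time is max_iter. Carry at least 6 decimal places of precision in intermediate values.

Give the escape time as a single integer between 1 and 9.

z_0 = 0 + 0i, c = 0.0030 + -1.2440i
Iter 1: z = 0.0030 + -1.2440i, |z|^2 = 1.5475
Iter 2: z = -1.5445 + -1.2515i, |z|^2 = 3.9517
Iter 3: z = 0.8224 + 2.6218i, |z|^2 = 7.5504
Escaped at iteration 3

Answer: 3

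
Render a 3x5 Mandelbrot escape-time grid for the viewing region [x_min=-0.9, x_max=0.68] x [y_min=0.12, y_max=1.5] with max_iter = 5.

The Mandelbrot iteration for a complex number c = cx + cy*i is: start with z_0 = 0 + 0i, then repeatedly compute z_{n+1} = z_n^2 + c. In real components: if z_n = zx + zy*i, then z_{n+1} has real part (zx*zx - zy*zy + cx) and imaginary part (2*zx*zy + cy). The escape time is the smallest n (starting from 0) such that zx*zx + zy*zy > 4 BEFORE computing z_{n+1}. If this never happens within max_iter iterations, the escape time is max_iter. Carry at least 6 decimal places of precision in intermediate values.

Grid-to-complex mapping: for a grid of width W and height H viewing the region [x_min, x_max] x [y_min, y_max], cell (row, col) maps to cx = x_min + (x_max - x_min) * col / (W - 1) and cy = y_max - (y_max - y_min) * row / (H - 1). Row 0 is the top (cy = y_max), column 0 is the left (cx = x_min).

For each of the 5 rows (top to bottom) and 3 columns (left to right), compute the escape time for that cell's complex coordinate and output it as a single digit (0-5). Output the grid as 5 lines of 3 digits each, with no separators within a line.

(row=0, col=0): c = -0.9000 + 1.5000i → escape time 2
(row=0, col=1): c = -0.1100 + 1.5000i → escape time 2
(row=0, col=2): c = 0.6800 + 1.5000i → escape time 2
(row=1, col=0): c = -0.9000 + 1.1550i → escape time 3
(row=1, col=1): c = -0.1100 + 1.1550i → escape time 4
(row=1, col=2): c = 0.6800 + 1.1550i → escape time 2
(row=2, col=0): c = -0.9000 + 0.8100i → escape time 4
(row=2, col=1): c = -0.1100 + 0.8100i → escape time 5
(row=2, col=2): c = 0.6800 + 0.8100i → escape time 3
(row=3, col=0): c = -0.9000 + 0.4650i → escape time 5
(row=3, col=1): c = -0.1100 + 0.4650i → escape time 5
(row=3, col=2): c = 0.6800 + 0.4650i → escape time 3
(row=4, col=0): c = -0.9000 + 0.1200i → escape time 5
(row=4, col=1): c = -0.1100 + 0.1200i → escape time 5
(row=4, col=2): c = 0.6800 + 0.1200i → escape time 3

Answer: 222
342
453
553
553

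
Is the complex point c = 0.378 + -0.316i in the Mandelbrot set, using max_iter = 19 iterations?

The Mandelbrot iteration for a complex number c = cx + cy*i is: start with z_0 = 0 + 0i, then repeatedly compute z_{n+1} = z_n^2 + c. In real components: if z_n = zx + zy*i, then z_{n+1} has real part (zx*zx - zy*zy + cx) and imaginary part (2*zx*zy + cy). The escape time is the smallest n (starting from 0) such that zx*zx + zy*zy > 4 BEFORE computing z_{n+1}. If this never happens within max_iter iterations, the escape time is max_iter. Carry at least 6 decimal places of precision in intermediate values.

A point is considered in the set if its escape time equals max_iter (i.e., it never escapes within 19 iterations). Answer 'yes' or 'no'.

Answer: yes

Derivation:
z_0 = 0 + 0i, c = 0.3780 + -0.3160i
Iter 1: z = 0.3780 + -0.3160i, |z|^2 = 0.2427
Iter 2: z = 0.4210 + -0.5549i, |z|^2 = 0.4852
Iter 3: z = 0.2474 + -0.7833i, |z|^2 = 0.6747
Iter 4: z = -0.1743 + -0.7035i, |z|^2 = 0.5253
Iter 5: z = -0.0865 + -0.0708i, |z|^2 = 0.0125
Iter 6: z = 0.3805 + -0.3038i, |z|^2 = 0.2370
Iter 7: z = 0.4305 + -0.5471i, |z|^2 = 0.4847
Iter 8: z = 0.2640 + -0.7871i, |z|^2 = 0.6892
Iter 9: z = -0.1718 + -0.7315i, |z|^2 = 0.5646
Iter 10: z = -0.1276 + -0.0646i, |z|^2 = 0.0205
Iter 11: z = 0.3901 + -0.2995i, |z|^2 = 0.2419
Iter 12: z = 0.4405 + -0.5497i, |z|^2 = 0.4962
Iter 13: z = 0.2699 + -0.8002i, |z|^2 = 0.7132
Iter 14: z = -0.1896 + -0.7479i, |z|^2 = 0.5953
Iter 15: z = -0.1454 + -0.0325i, |z|^2 = 0.0222
Iter 16: z = 0.3981 + -0.3066i, |z|^2 = 0.2525
Iter 17: z = 0.4425 + -0.5601i, |z|^2 = 0.5095
Iter 18: z = 0.2601 + -0.8117i, |z|^2 = 0.7265
Did not escape in 19 iterations → in set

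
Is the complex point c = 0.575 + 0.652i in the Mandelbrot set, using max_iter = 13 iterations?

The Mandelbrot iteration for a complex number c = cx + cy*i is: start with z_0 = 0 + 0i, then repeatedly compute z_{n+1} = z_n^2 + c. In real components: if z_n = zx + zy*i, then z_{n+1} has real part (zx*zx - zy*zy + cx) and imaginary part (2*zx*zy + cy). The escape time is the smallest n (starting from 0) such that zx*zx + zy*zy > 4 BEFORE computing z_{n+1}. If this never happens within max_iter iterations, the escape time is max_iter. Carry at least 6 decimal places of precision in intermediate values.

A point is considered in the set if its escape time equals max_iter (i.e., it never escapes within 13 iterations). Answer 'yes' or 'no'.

z_0 = 0 + 0i, c = 0.5750 + 0.6520i
Iter 1: z = 0.5750 + 0.6520i, |z|^2 = 0.7557
Iter 2: z = 0.4805 + 1.4018i, |z|^2 = 2.1959
Iter 3: z = -1.1591 + 1.9992i, |z|^2 = 5.3404
Escaped at iteration 3

Answer: no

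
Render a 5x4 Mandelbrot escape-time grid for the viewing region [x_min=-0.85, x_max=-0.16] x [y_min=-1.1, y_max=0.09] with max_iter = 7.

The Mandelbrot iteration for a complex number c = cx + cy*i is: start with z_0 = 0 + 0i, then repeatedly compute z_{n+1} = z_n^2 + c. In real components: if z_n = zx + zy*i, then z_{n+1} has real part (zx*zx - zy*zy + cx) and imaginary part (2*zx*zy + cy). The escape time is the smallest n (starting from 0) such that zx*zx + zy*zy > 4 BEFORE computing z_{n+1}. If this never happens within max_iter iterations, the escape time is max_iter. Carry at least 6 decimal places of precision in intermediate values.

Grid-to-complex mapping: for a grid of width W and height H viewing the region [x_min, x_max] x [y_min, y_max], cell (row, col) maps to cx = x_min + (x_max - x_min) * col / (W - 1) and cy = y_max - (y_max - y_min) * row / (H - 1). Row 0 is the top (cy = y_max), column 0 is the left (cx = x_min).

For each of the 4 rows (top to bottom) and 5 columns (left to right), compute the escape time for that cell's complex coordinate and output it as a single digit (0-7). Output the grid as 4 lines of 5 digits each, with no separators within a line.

(row=0, col=0): c = -0.8500 + 0.0900i → escape time 7
(row=0, col=1): c = -0.6775 + 0.0900i → escape time 7
(row=0, col=2): c = -0.5050 + 0.0900i → escape time 7
(row=0, col=3): c = -0.3325 + 0.0900i → escape time 7
(row=0, col=4): c = -0.1600 + 0.0900i → escape time 7
(row=1, col=0): c = -0.8500 + -0.3067i → escape time 7
(row=1, col=1): c = -0.6775 + -0.3067i → escape time 7
(row=1, col=2): c = -0.5050 + -0.3067i → escape time 7
(row=1, col=3): c = -0.3325 + -0.3067i → escape time 7
(row=1, col=4): c = -0.1600 + -0.3067i → escape time 7
(row=2, col=0): c = -0.8500 + -0.7033i → escape time 4
(row=2, col=1): c = -0.6775 + -0.7033i → escape time 5
(row=2, col=2): c = -0.5050 + -0.7033i → escape time 7
(row=2, col=3): c = -0.3325 + -0.7033i → escape time 7
(row=2, col=4): c = -0.1600 + -0.7033i → escape time 7
(row=3, col=0): c = -0.8500 + -1.1000i → escape time 3
(row=3, col=1): c = -0.6775 + -1.1000i → escape time 3
(row=3, col=2): c = -0.5050 + -1.1000i → escape time 4
(row=3, col=3): c = -0.3325 + -1.1000i → escape time 4
(row=3, col=4): c = -0.1600 + -1.1000i → escape time 7

Answer: 77777
77777
45777
33447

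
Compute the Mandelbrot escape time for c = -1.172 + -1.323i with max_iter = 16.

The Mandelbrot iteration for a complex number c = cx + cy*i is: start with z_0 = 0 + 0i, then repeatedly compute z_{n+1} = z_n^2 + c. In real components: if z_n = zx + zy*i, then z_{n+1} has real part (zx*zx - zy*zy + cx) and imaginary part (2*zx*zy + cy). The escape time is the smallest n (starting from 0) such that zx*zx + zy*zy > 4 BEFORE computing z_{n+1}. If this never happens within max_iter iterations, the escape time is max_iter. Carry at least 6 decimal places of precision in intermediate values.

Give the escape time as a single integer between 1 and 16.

z_0 = 0 + 0i, c = -1.1720 + -1.3230i
Iter 1: z = -1.1720 + -1.3230i, |z|^2 = 3.1239
Iter 2: z = -1.5487 + 1.7781i, |z|^2 = 5.5603
Escaped at iteration 2

Answer: 2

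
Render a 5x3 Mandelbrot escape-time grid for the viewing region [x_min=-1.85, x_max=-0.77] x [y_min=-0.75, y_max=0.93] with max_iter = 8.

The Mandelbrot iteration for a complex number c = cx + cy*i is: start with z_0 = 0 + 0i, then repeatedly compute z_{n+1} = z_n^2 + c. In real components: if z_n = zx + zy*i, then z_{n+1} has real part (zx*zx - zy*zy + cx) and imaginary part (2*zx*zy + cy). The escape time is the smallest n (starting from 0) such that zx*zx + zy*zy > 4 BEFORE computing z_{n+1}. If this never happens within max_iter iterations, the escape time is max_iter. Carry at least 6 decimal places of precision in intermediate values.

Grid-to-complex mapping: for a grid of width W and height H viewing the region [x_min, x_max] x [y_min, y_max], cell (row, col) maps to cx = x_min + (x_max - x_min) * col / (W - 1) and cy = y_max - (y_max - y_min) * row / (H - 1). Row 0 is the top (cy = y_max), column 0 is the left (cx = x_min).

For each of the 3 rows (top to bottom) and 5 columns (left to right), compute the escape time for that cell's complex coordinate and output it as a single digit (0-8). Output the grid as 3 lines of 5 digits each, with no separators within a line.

(row=0, col=0): c = -1.8500 + 0.9300i → escape time 1
(row=0, col=1): c = -1.5800 + 0.9300i → escape time 2
(row=0, col=2): c = -1.3100 + 0.9300i → escape time 3
(row=0, col=3): c = -1.0400 + 0.9300i → escape time 3
(row=0, col=4): c = -0.7700 + 0.9300i → escape time 4
(row=1, col=0): c = -1.8500 + 0.0900i → escape time 4
(row=1, col=1): c = -1.5800 + 0.0900i → escape time 6
(row=1, col=2): c = -1.3100 + 0.0900i → escape time 8
(row=1, col=3): c = -1.0400 + 0.0900i → escape time 8
(row=1, col=4): c = -0.7700 + 0.0900i → escape time 8
(row=2, col=0): c = -1.8500 + -0.7500i → escape time 2
(row=2, col=1): c = -1.5800 + -0.7500i → escape time 3
(row=2, col=2): c = -1.3100 + -0.7500i → escape time 3
(row=2, col=3): c = -1.0400 + -0.7500i → escape time 3
(row=2, col=4): c = -0.7700 + -0.7500i → escape time 4

Answer: 12334
46888
23334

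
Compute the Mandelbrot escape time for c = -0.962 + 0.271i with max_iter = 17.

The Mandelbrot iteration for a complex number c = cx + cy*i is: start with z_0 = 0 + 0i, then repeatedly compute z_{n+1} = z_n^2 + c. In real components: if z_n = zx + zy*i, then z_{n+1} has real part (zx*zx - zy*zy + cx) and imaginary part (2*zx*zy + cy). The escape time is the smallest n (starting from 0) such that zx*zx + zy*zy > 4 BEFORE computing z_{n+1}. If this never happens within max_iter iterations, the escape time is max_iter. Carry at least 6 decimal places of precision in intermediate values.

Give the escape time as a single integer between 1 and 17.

z_0 = 0 + 0i, c = -0.9620 + 0.2710i
Iter 1: z = -0.9620 + 0.2710i, |z|^2 = 0.9989
Iter 2: z = -0.1100 + -0.2504i, |z|^2 = 0.0748
Iter 3: z = -1.0126 + 0.3261i, |z|^2 = 1.1317
Iter 4: z = -0.0430 + -0.3894i, |z|^2 = 0.1535
Iter 5: z = -1.1118 + 0.3045i, |z|^2 = 1.3288
Iter 6: z = 0.1814 + -0.4060i, |z|^2 = 0.1977
Iter 7: z = -1.0939 + 0.1237i, |z|^2 = 1.2120
Iter 8: z = 0.2194 + 0.0003i, |z|^2 = 0.0481
Iter 9: z = -0.9139 + 0.2711i, |z|^2 = 0.9087
Iter 10: z = -0.2004 + -0.2245i, |z|^2 = 0.0906
Iter 11: z = -0.9723 + 0.3610i, |z|^2 = 1.0756
Iter 12: z = -0.1470 + -0.4309i, |z|^2 = 0.2073
Iter 13: z = -1.1261 + 0.3977i, |z|^2 = 1.4262
Iter 14: z = 0.1479 + -0.6247i, |z|^2 = 0.4121
Iter 15: z = -1.3303 + 0.0862i, |z|^2 = 1.7771
Iter 16: z = 0.8003 + 0.0417i, |z|^2 = 0.6422

Answer: 17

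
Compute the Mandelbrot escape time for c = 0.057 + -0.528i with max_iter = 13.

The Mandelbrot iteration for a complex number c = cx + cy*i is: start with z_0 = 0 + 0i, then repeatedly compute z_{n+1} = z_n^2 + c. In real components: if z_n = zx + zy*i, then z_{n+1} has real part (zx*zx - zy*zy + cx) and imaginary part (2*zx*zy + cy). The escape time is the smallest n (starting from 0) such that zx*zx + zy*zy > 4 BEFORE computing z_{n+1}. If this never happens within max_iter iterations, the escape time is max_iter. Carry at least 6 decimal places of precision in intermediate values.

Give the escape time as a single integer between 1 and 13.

z_0 = 0 + 0i, c = 0.0570 + -0.5280i
Iter 1: z = 0.0570 + -0.5280i, |z|^2 = 0.2820
Iter 2: z = -0.2185 + -0.5882i, |z|^2 = 0.3937
Iter 3: z = -0.2412 + -0.2709i, |z|^2 = 0.1316
Iter 4: z = 0.0418 + -0.3973i, |z|^2 = 0.1596
Iter 5: z = -0.0991 + -0.5612i, |z|^2 = 0.3248
Iter 6: z = -0.2481 + -0.4168i, |z|^2 = 0.2353
Iter 7: z = -0.0551 + -0.3212i, |z|^2 = 0.1062
Iter 8: z = -0.0431 + -0.4926i, |z|^2 = 0.2445
Iter 9: z = -0.1838 + -0.4855i, |z|^2 = 0.2695
Iter 10: z = -0.1450 + -0.3495i, |z|^2 = 0.1432
Iter 11: z = -0.0442 + -0.4267i, |z|^2 = 0.1840
Iter 12: z = -0.1231 + -0.4903i, |z|^2 = 0.2556

Answer: 13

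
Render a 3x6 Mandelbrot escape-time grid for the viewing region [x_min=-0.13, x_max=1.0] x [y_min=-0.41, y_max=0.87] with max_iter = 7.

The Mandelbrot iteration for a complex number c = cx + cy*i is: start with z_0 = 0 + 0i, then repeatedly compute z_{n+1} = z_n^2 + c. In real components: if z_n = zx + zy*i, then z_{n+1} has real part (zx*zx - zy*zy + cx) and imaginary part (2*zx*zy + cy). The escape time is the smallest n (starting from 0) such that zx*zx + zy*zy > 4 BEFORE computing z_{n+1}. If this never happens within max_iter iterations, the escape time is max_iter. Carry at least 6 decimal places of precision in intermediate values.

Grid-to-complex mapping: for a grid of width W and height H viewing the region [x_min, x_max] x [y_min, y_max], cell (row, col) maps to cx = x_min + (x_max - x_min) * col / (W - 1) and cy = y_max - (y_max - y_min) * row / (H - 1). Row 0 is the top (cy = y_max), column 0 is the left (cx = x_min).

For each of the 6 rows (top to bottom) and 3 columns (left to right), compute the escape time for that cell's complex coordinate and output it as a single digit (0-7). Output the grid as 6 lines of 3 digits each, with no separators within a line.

(row=0, col=0): c = -0.1300 + 0.8700i → escape time 7
(row=0, col=1): c = 0.4350 + 0.8700i → escape time 3
(row=0, col=2): c = 1.0000 + 0.8700i → escape time 2
(row=1, col=0): c = -0.1300 + 0.6140i → escape time 7
(row=1, col=1): c = 0.4350 + 0.6140i → escape time 6
(row=1, col=2): c = 1.0000 + 0.6140i → escape time 2
(row=2, col=0): c = -0.1300 + 0.3580i → escape time 7
(row=2, col=1): c = 0.4350 + 0.3580i → escape time 7
(row=2, col=2): c = 1.0000 + 0.3580i → escape time 2
(row=3, col=0): c = -0.1300 + 0.1020i → escape time 7
(row=3, col=1): c = 0.4350 + 0.1020i → escape time 6
(row=3, col=2): c = 1.0000 + 0.1020i → escape time 2
(row=4, col=0): c = -0.1300 + -0.1540i → escape time 7
(row=4, col=1): c = 0.4350 + -0.1540i → escape time 7
(row=4, col=2): c = 1.0000 + -0.1540i → escape time 2
(row=5, col=0): c = -0.1300 + -0.4100i → escape time 7
(row=5, col=1): c = 0.4350 + -0.4100i → escape time 7
(row=5, col=2): c = 1.0000 + -0.4100i → escape time 2

Answer: 732
762
772
762
772
772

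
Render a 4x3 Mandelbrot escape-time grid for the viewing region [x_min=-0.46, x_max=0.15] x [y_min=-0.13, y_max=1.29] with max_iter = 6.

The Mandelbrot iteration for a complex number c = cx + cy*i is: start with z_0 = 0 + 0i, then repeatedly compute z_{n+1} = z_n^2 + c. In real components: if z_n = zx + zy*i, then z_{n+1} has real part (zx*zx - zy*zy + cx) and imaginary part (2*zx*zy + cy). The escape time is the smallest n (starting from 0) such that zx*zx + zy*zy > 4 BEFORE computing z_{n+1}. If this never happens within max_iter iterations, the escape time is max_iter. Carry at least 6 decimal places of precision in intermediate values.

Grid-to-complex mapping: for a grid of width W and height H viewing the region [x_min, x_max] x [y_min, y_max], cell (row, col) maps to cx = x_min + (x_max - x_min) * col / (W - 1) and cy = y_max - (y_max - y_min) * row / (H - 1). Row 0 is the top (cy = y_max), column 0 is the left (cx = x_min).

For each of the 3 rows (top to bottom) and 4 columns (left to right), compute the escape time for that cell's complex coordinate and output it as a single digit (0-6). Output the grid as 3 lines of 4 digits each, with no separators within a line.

Answer: 3322
6666
6666

Derivation:
(row=0, col=0): c = -0.4600 + 1.2900i → escape time 3
(row=0, col=1): c = -0.2567 + 1.2900i → escape time 3
(row=0, col=2): c = -0.0533 + 1.2900i → escape time 2
(row=0, col=3): c = 0.1500 + 1.2900i → escape time 2
(row=1, col=0): c = -0.4600 + 0.5800i → escape time 6
(row=1, col=1): c = -0.2567 + 0.5800i → escape time 6
(row=1, col=2): c = -0.0533 + 0.5800i → escape time 6
(row=1, col=3): c = 0.1500 + 0.5800i → escape time 6
(row=2, col=0): c = -0.4600 + -0.1300i → escape time 6
(row=2, col=1): c = -0.2567 + -0.1300i → escape time 6
(row=2, col=2): c = -0.0533 + -0.1300i → escape time 6
(row=2, col=3): c = 0.1500 + -0.1300i → escape time 6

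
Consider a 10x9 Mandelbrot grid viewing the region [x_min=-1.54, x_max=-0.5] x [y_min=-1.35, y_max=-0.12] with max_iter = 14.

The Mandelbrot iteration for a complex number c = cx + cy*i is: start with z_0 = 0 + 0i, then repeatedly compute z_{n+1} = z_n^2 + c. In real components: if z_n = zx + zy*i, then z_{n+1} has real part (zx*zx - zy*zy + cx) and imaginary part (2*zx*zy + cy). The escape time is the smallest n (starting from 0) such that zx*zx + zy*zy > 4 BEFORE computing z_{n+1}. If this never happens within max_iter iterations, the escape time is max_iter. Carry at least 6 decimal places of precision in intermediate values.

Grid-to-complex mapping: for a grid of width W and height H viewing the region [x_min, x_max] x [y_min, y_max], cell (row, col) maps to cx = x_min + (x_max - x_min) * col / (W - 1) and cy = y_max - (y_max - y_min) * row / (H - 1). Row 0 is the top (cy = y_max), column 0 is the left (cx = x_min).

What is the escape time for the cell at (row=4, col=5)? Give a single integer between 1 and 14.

Answer: 4

Derivation:
z_0 = 0 + 0i, c = -0.9622 + -0.7350i
Iter 1: z = -0.9622 + -0.7350i, |z|^2 = 1.4661
Iter 2: z = -0.5766 + 0.6795i, |z|^2 = 0.7941
Iter 3: z = -1.0915 + -1.5185i, |z|^2 = 3.4972
Iter 4: z = -2.0769 + 2.5798i, |z|^2 = 10.9688
Escaped at iteration 4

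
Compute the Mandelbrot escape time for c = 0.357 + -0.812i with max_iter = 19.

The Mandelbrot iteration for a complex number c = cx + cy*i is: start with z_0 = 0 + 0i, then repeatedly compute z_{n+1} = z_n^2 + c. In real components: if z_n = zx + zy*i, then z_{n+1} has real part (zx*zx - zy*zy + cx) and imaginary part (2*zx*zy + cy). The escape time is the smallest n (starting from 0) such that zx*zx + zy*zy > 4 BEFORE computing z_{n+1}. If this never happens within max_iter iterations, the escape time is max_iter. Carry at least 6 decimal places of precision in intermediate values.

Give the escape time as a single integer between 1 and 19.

z_0 = 0 + 0i, c = 0.3570 + -0.8120i
Iter 1: z = 0.3570 + -0.8120i, |z|^2 = 0.7868
Iter 2: z = -0.1749 + -1.3918i, |z|^2 = 1.9676
Iter 3: z = -1.5494 + -0.3252i, |z|^2 = 2.5065
Iter 4: z = 2.6520 + 0.1957i, |z|^2 = 7.0714
Escaped at iteration 4

Answer: 4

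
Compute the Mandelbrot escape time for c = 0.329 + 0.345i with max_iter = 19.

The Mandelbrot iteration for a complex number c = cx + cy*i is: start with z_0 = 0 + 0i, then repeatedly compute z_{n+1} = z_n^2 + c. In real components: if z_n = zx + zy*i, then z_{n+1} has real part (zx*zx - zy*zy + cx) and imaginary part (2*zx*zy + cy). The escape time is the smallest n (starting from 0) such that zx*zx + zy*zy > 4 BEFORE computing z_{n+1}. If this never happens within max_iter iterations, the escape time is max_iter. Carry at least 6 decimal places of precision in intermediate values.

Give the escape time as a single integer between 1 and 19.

Answer: 19

Derivation:
z_0 = 0 + 0i, c = 0.3290 + 0.3450i
Iter 1: z = 0.3290 + 0.3450i, |z|^2 = 0.2273
Iter 2: z = 0.3182 + 0.5720i, |z|^2 = 0.4285
Iter 3: z = 0.1031 + 0.7090i, |z|^2 = 0.5134
Iter 4: z = -0.1631 + 0.4912i, |z|^2 = 0.2678
Iter 5: z = 0.1144 + 0.1848i, |z|^2 = 0.0472
Iter 6: z = 0.3079 + 0.3873i, |z|^2 = 0.2448
Iter 7: z = 0.2739 + 0.5835i, |z|^2 = 0.4155
Iter 8: z = 0.0635 + 0.6646i, |z|^2 = 0.4457
Iter 9: z = -0.1087 + 0.4294i, |z|^2 = 0.1962
Iter 10: z = 0.1564 + 0.2517i, |z|^2 = 0.0878
Iter 11: z = 0.2901 + 0.4237i, |z|^2 = 0.2637
Iter 12: z = 0.2336 + 0.5909i, |z|^2 = 0.4037
Iter 13: z = 0.0345 + 0.6211i, |z|^2 = 0.3869
Iter 14: z = -0.0555 + 0.3878i, |z|^2 = 0.1535
Iter 15: z = 0.1817 + 0.3019i, |z|^2 = 0.1242
Iter 16: z = 0.2709 + 0.4547i, |z|^2 = 0.2801
Iter 17: z = 0.1956 + 0.5913i, |z|^2 = 0.3879
Iter 18: z = 0.0176 + 0.5763i, |z|^2 = 0.3325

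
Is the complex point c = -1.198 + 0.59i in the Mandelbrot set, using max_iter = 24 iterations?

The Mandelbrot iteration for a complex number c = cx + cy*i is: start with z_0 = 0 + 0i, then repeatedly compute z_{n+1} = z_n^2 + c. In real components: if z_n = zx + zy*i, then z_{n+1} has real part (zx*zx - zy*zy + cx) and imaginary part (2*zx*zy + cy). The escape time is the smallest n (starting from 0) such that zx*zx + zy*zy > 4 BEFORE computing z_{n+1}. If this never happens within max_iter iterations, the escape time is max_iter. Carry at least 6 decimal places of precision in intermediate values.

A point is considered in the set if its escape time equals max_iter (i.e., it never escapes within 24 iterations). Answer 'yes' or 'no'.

Answer: no

Derivation:
z_0 = 0 + 0i, c = -1.1980 + 0.5900i
Iter 1: z = -1.1980 + 0.5900i, |z|^2 = 1.7833
Iter 2: z = -0.1109 + -0.8236i, |z|^2 = 0.6907
Iter 3: z = -1.8641 + 0.7727i, |z|^2 = 4.0718
Escaped at iteration 3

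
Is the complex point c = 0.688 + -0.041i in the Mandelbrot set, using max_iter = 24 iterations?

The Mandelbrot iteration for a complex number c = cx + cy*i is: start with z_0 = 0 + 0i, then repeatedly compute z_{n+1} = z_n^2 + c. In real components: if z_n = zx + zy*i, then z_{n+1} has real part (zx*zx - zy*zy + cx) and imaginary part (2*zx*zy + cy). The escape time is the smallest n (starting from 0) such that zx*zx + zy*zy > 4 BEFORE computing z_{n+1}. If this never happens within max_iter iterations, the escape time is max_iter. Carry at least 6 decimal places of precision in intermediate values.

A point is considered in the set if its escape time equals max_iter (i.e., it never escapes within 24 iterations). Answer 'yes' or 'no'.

z_0 = 0 + 0i, c = 0.6880 + -0.0410i
Iter 1: z = 0.6880 + -0.0410i, |z|^2 = 0.4750
Iter 2: z = 1.1597 + -0.0974i, |z|^2 = 1.3543
Iter 3: z = 2.0233 + -0.2669i, |z|^2 = 4.1651
Escaped at iteration 3

Answer: no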